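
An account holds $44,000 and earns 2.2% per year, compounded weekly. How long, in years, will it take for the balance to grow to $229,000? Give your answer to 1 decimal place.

75.0 years

We need (1 + 0.000423077)^(52t) = 5.2045, so 52t = ln 5.2045 / ln 1.000423 ≈ 3899.7194.
t ≈ 3899.7194/52 = 74.9946 years.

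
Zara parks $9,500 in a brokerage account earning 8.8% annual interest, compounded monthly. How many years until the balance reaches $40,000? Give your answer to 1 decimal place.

We need (1 + 0.00733333)^(12t) = 4.2105, so 12t = ln 4.2105 / ln 1.007333 ≈ 196.7526.
t ≈ 196.7526/12 = 16.3960 years.

16.4 years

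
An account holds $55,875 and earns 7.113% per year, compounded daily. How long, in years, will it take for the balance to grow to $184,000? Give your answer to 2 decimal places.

16.76 years

(1 + 0.000194877)^(365t) = 184,000/55,875 = 3.2931.
365t·ln(1 + 0.000194877) = ln(3.2931); 365t = 1.1918/0.000194858 ≈ 6116.3533.
t ≈ 16.7571 years.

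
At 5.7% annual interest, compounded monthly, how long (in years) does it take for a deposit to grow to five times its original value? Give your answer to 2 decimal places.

28.30 years

(1 + 0.00475)^(12t) = 5.
12t = ln 5 / ln(1 + 0.00475) ≈ 1.6094/0.00473875 ≈ 339.6331.
t ≈ 28.3028.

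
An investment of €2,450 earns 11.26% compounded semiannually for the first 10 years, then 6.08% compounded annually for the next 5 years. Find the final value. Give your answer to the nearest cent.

Phase 1: 2,450·(1 + 0.0563)^20 ≈ 7,326.7552.
Phase 2: 7,326.7552·(1 + 0.0608)^5 ≈ 9,841.9065.

€9,841.91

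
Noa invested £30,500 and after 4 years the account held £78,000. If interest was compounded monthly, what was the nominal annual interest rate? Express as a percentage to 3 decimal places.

23.706%

(1 + r/12)^48 = 78,000/30,500 = 2.55738.
1 + r/12 = 2.55738^(1/48) ≈ 1.019755, so r/12 ≈ 0.0197547.
r ≈ 12·0.0197547 = 23.70566%.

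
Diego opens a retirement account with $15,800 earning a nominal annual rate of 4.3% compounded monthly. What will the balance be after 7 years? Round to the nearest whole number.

Periodic rate = 4.3%/12 = 0.00358333; periods = 12·7 = 84.
A = 15,800·(1 + 0.043/12)^84 ≈ 15,800·1.3504825772 ≈ 21,337.6247.

$21,338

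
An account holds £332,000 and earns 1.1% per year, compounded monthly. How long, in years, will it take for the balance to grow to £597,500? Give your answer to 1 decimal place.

53.4 years

(1 + 0.000916667)^(12t) = 597,500/332,000 = 1.7997.
12t·ln(1 + 0.000916667) = ln(1.7997); 12t = 0.58762/0.000916247 ≈ 641.3330.
t ≈ 53.4444 years.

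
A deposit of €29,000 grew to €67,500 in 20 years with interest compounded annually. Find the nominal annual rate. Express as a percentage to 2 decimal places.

4.31%

The 20-period growth factor is 67,500/29,000 = 2.32759.
r = 2.32759^(1/20) − 1 ≈ 0.0431465, i.e. 4.31465%.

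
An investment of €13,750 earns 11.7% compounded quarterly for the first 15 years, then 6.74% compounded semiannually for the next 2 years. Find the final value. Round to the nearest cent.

After 15 years at 11.7%: 13,750 × 5.6396550375 ≈ 77,545.2568.
Then 2 years at 6.74%: 77,545.2568 × 1.1417685208 ≈ 88,538.7331.

€88,538.73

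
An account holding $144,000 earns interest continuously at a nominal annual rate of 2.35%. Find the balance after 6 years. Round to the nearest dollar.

A = P·e^(rt) = 144,000·e^(0.0235·6) = 144,000·e^0.141.
e^0.141 ≈ 1.15142464798, so A ≈ 165,805.1493.

$165,805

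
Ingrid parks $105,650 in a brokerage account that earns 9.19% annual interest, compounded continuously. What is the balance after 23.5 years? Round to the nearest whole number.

$915,785

A = P·e^(rt) = 105,650·e^(0.0919·23.5) = 105,650·e^2.15965.
e^2.15965 ≈ 8.66810329133, so A ≈ 915,785.1127.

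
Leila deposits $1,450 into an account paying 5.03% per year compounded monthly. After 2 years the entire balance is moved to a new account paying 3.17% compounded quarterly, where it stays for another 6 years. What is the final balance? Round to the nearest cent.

After 2 years at 5.03%: 1,450 × 1.105601739 ≈ 1,603.1225.
Then 6 years at 3.17%: 1,603.1225 × 1.208585045 ≈ 1,937.5099.

$1,937.51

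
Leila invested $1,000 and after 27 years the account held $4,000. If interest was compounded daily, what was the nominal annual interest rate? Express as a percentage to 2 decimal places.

The 9855-period growth factor is 4,000/1,000 = 4.
r/365 = 4^(1/9855) − 1 ≈ 0.000140679, so r ≈ 365·0.000140679 = 5.13478%.

5.13%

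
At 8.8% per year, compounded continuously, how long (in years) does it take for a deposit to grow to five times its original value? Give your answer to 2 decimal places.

18.29 years

e^(0.088t) = 5, so 0.088t = ln 5 ≈ 1.6094.
t ≈ 1.6094/0.088 ≈ 18.2891.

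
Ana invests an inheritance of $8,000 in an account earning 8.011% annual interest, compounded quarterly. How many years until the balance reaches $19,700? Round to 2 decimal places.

11.36 years

(1 + 0.0200275)^(4t) = 19,700/8,000 = 2.4625.
4t·ln(1 + 0.0200275) = ln(2.4625); 4t = 0.90118/0.0198296 ≈ 45.4461.
t ≈ 11.3615 years.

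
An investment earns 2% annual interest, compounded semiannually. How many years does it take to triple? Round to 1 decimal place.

(1 + 0.01)^(2t) = 3.
2t = ln 3 / ln(1 + 0.01) ≈ 1.0986/0.00995033 ≈ 110.4096.
t ≈ 55.2048.

55.2 years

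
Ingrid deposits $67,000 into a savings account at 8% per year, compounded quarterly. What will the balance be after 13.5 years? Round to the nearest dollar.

$195,202

Periodic rate = 8%/4 = 0.02; periods = 4·13.5 = 54.
A = 67,000·(1 + 0.02)^54 ≈ 67,000·2.91346144414 ≈ 195,201.9168.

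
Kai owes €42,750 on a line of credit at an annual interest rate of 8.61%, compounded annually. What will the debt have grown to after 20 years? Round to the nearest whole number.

€223,014

Growth factor = (1 + 0.0861)^20 ≈ 5.21670494545.
A ≈ 42,750 × 5.21670494545 ≈ 223,014.1364.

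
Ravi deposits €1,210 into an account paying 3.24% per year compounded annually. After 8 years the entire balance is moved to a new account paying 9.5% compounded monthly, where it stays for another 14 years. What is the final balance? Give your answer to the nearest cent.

€5,873.63

Phase 1: 1,210·(1 + 0.0324)^8 ≈ 1,561.5983.
Phase 2: 1,561.5983·(1 + 0.095/12)^168 ≈ 5,873.6304.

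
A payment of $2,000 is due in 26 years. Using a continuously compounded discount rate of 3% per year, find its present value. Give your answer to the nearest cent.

P = A·e^(−rt) = 2,000·e^(−0.78).
e^(−0.78) ≈ 0.4584060113, so P ≈ 916.8120.

$916.81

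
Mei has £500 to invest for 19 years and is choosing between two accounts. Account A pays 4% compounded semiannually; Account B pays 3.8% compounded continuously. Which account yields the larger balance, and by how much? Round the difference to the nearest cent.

A: (1 + 0.02)^38 ≈ 2.122298792, so 500 × 2.122298792 ≈ 1,061.1494.
B: e^(0.038·19) = e^0.722 ≈ 2.058546189, so 500 × 2.058546189 ≈ 1,029.2731.
Difference ≈ 31.8763 in favor of A.

Account A, by £31.88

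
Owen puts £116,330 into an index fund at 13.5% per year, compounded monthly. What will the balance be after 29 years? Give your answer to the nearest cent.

Growth factor = (1 + 0.01125)^348 ≈ 49.06480169233.
A ≈ 116,330 × 49.06480169233 ≈ 5,707,708.3809.

£5,707,708.38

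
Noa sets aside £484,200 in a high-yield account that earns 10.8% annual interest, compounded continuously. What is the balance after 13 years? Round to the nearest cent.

£1,971,397.66

A = P·e^(rt) = 484,200·e^(0.108·13) = 484,200·e^1.404.
e^1.404 ≈ 4.071453251611, so A ≈ 1,971,397.6644.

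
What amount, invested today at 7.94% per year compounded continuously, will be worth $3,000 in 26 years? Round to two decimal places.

P = A·e^(−rt) = 3,000·e^(−2.0644).
e^(−2.0644) ≈ 0.1268944044, so P ≈ 380.6832.

$380.68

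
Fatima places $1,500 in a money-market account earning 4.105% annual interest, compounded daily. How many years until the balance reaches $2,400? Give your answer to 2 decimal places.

(1 + 0.000112466)^(365t) = 2,400/1,500 = 1.6.
365t·ln(1 + 0.000112466) = ln(1.6); 365t = 0.47/0.000112459 ≈ 4179.3172.
t ≈ 11.4502 years.

11.45 years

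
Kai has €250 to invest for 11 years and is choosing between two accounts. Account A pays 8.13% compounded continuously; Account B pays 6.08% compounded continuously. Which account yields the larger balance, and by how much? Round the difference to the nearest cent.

Account A, by €123.43

A: e^(0.0813·11) = e^0.8943 ≈ 2.44562325, so 250 × 2.44562325 ≈ 611.4058.
B: e^(0.0608·11) = e^0.6688 ≈ 1.95189364, so 250 × 1.95189364 ≈ 487.9734.
Difference ≈ 123.4324 in favor of A.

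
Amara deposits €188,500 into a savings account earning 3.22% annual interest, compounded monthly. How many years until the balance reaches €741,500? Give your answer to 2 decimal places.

42.59 years

(1 + 0.00268333)^(12t) = 741,500/188,500 = 3.9337.
12t·ln(1 + 0.00268333) = ln(3.9337); 12t = 1.3696/0.00267974 ≈ 511.0859.
t ≈ 42.5905 years.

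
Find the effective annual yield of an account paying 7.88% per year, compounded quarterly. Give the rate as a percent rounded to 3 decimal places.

One year is 4 periods at 0.0197 each: (1 + 0.0197)^4 ≈ 1.081159.
EAR = 1.081159 − 1 ≈ 8.11593%.

8.116%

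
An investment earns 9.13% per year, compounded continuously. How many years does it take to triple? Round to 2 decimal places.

12.03 years

e^(0.0913t) = 3, so 0.0913t = ln 3 ≈ 1.0986.
t ≈ 1.0986/0.0913 ≈ 12.0330.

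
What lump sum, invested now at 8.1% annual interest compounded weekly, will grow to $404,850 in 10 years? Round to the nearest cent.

$180,214.33

Growth factor = (1 + 0.081/52)^520 ≈ 2.24649177659.
P = 404,850/2.24649177659 ≈ 180,214.3254.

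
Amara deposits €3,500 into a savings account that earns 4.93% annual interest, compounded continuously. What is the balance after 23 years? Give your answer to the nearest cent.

€10,877.14

A = P·e^(rt) = 3,500·e^(0.0493·23) = 3,500·e^1.1339.
e^1.1339 ≈ 3.1077531336, so A ≈ 10,877.1360.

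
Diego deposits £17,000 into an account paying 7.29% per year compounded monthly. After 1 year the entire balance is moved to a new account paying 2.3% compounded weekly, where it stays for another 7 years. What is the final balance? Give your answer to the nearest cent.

£21,474.31

Phase 1: 17,000·(1 + 0.006075)^12 ≈ 18,281.5582.
Phase 2: 18,281.5582·(1 + 0.023/52)^364 ≈ 21,474.3072.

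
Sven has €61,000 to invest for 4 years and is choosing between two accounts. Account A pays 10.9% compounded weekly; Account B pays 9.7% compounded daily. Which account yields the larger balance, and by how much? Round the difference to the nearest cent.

Account A, by €4,382.82

Account A growth factor: (1 + 0.109/52)^208 ≈ 1.5458032467; balance ≈ 94,293.9980.
Account B growth factor: (1 + 0.097/365)^1460 ≈ 1.4739538044; balance ≈ 89,911.1821.
Account A is larger by 4,382.8160.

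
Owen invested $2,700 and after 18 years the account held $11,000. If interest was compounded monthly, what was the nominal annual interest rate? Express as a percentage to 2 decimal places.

7.83%

(1 + r/12)^216 = 11,000/2,700 = 4.07407.
1 + r/12 = 4.07407^(1/216) ≈ 1.006524, so r/12 ≈ 0.00652417.
r ≈ 12·0.00652417 = 7.82900%.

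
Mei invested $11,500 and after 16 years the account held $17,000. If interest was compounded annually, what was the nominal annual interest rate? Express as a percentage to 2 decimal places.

2.47%

(1 + r)^16 = 17,000/11,500 = 1.47826.
1 + r = 1.47826^(1/16) ≈ 1.02473, so r ≈ 0.02473.
r ≈ 2.47300%.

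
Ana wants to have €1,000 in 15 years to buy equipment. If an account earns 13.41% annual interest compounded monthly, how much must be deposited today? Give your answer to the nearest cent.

€135.29

Periodic rate = 13.41%/12 = 0.011175; 180 periods.
P = 1,000/(1 + 0.011175)^180 ≈ 1,000/7.39159675 ≈ 135.2888.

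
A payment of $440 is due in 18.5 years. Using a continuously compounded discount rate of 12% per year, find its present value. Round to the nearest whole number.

P = A·e^(−rt) = 440·e^(−2.22).
e^(−2.22) ≈ 0.108609109, so P ≈ 47.7880.

$48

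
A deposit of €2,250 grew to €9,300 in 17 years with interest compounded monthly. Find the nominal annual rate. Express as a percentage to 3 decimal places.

The 204-period growth factor is 9,300/2,250 = 4.13333.
r/12 = 4.13333^(1/204) − 1 ≈ 0.00698055, so r ≈ 12·0.00698055 = 8.37666%.

8.377%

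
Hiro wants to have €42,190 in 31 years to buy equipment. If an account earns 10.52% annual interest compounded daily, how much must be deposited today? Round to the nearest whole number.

€1,618

Growth factor = (1 + 0.1052/365)^11315 ≈ 26.068563378.
P = 42,190/26.068563378 ≈ 1,618.4244.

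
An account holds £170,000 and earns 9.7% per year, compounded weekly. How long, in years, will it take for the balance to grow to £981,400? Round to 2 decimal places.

18.09 years

We need (1 + 0.00186538)^(52t) = 5.7729, so 52t = ln 5.7729 / ln 1.001865 ≈ 940.7263.
t ≈ 940.7263/52 = 18.0909 years.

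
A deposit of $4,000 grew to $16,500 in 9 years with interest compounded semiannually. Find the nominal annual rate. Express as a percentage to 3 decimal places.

(1 + r/2)^18 = 16,500/4,000 = 4.125.
1 + r/2 = 4.125^(1/18) ≈ 1.081908, so r/2 ≈ 0.0819077.
r ≈ 2·0.0819077 = 16.38154%.

16.382%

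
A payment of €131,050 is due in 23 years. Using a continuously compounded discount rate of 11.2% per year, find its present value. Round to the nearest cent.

€9,969.98

P = A·e^(−rt) = 131,050·e^(−2.576).
e^(−2.576) ≈ 0.07607770704, so P ≈ 9,969.9835.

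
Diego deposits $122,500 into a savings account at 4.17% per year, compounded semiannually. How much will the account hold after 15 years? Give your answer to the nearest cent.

Periodic rate = 4.17%/2 = 0.02085; periods = 2·15 = 30.
A = 122,500·(1 + 0.02085)^30 ≈ 122,500·1.85719708576 ≈ 227,506.6430.

$227,506.64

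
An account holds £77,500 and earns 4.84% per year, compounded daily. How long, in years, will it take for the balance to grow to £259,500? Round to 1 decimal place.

25.0 years

We need (1 + 0.000132603)^(365t) = 3.3484, so 365t = ln 3.3484 / ln 1.000133 ≈ 9114.1321.
t ≈ 9114.1321/365 = 24.9702 years.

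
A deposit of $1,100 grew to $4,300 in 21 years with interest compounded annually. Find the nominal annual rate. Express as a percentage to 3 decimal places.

6.707%

(1 + r)^21 = 4,300/1,100 = 3.90909.
1 + r = 3.90909^(1/21) ≈ 1.067073, so r ≈ 0.0670729.
r ≈ 6.70729%.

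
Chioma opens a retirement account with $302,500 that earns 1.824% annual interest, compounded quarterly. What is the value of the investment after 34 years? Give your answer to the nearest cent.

Growth factor = (1 + 0.00456)^136 ≈ 1.85660642574.
A ≈ 302,500 × 1.85660642574 ≈ 561,623.4438.

$561,623.44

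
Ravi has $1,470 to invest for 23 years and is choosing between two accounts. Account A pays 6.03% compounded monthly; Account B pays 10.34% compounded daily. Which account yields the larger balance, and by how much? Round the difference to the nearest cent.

Account B, by $9,986.14

Account A growth factor: (1 + 0.005025)^276 ≈ 3.988547156; balance ≈ 5,863.1643.
Account B growth factor: (1 + 0.1034/365)^8395 ≈ 10.781839664; balance ≈ 15,849.3043.
Account B is larger by 9,986.1400.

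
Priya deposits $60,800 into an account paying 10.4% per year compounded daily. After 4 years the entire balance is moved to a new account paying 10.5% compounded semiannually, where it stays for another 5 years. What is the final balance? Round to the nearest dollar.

$153,732

Phase 1: 60,800·(1 + 0.104/365)^1460 ≈ 92,160.3997.
Phase 2: 92,160.3997·(1 + 0.0525)^10 ≈ 153,732.3956.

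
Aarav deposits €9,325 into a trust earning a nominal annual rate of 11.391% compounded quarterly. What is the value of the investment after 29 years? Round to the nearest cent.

€242,239.56

Growth factor = (1 + 0.0284775)^116 ≈ 25.9774327218.
A ≈ 9,325 × 25.9774327218 ≈ 242,239.5601.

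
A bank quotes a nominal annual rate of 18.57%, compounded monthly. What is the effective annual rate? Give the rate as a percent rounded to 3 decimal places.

EAR = (1 + 18.57%/12)^12 − 1 = (1 + 0.015475)^12 − 1.
(1 + 0.015475)^12 ≈ 1.20235, so EAR ≈ 20.23498%.

20.235%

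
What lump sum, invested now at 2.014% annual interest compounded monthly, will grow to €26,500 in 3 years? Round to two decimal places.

Growth factor = (1 + 0.02014/12)^36 ≈ 1.0622288128.
P = 26,500/1.0622288128 ≈ 24,947.5440.

€24,947.54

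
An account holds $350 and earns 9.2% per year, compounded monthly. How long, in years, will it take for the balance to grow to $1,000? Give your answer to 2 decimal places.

(1 + 0.00766667)^(12t) = 1,000/350 = 2.8571.
12t·ln(1 + 0.00766667) = ln(2.8571); 12t = 1.0498/0.00763743 ≈ 137.4576.
t ≈ 11.4548 years.

11.45 years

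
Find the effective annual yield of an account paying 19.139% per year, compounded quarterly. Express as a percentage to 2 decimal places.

One year is 4 periods at 0.0478475 each: (1 + 0.0478475)^4 ≈ 1.20557.
EAR = 1.20557 − 1 ≈ 20.55697%.

20.56%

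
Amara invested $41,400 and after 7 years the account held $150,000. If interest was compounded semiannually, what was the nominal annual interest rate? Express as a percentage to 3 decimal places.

19.263%

(1 + r/2)^14 = 150,000/41,400 = 3.62319.
1 + r/2 = 3.62319^(1/14) ≈ 1.096314, so r/2 ≈ 0.0963143.
r ≈ 2·0.0963143 = 19.26285%.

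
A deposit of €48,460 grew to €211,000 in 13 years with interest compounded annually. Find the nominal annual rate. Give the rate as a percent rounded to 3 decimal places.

The 13-period growth factor is 211,000/48,460 = 4.35411.
r = 4.35411^(1/13) − 1 ≈ 0.119814, i.e. 11.98145%.

11.981%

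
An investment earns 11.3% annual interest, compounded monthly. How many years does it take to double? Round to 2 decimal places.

(1 + 0.00941667)^(12t) = 2.
12t = ln 2 / ln(1 + 0.00941667) ≈ 0.69315/0.00937261 ≈ 73.9546.
t ≈ 6.1629.

6.16 years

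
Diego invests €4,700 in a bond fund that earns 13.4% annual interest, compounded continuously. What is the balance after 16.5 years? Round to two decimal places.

A = P·e^(rt) = 4,700·e^(0.134·16.5) = 4,700·e^2.211.
e^2.211 ≈ 9.1248366688, so A ≈ 42,886.7323.

€42,886.73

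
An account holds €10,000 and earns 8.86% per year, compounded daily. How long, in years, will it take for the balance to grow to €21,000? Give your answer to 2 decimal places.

8.38 years

We need (1 + 0.00024274)^(365t) = 2.1, so 365t = ln 2.1 / ln 1.000243 ≈ 3056.8848.
t ≈ 3056.8848/365 = 8.3750 years.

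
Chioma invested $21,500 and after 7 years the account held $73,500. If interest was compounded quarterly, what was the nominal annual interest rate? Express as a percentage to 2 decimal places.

17.95%

(1 + r/4)^28 = 73,500/21,500 = 3.4186.
1 + r/4 = 3.4186^(1/28) ≈ 1.044879, so r/4 ≈ 0.0448791.
r ≈ 4·0.0448791 = 17.95163%.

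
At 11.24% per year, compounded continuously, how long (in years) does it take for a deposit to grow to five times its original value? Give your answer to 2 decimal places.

e^(0.1124t) = 5, so 0.1124t = ln 5 ≈ 1.6094.
t ≈ 1.6094/0.1124 ≈ 14.3188.

14.32 years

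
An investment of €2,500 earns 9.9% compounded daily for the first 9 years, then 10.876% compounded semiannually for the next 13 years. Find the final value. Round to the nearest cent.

Phase 1: 2,500·(1 + 0.099/365)^3285 ≈ 6,093.1788.
Phase 2: 6,093.1788·(1 + 0.05438)^26 ≈ 24,141.8234.

€24,141.82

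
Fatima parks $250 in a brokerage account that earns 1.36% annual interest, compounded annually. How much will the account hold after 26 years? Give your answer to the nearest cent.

$355.20

Annual rate = 1.36% = 0.0136; years = 26.
A = 250·(1 + 0.0136)^26 ≈ 250·1.42079575 ≈ 355.1989.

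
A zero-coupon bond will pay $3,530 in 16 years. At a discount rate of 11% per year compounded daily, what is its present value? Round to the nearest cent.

Growth factor = (1 + 0.11/365)^5840 ≈ 5.810896418.
P = 3,530/5.810896418 ≈ 607.4794.

$607.48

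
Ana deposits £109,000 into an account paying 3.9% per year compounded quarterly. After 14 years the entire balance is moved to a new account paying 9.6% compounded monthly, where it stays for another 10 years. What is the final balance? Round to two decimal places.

£488,277.39

After 14 years at 3.9%: 109,000 × 1.72177446692 ≈ 187,673.4169.
Then 10 years at 9.6%: 187,673.4169 × 2.60173975528 ≈ 488,277.3897.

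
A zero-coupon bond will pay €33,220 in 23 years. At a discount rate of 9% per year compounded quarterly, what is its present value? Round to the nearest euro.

Periodic rate = 9%/4 = 0.0225; 92 periods.
P = 33,220/(1 + 0.0225)^92 ≈ 33,220/7.7450662056 ≈ 4,289.1822.

€4,289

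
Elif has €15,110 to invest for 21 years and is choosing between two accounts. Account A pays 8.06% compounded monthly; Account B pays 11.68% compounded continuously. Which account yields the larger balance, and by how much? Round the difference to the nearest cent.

Account A growth factor: (1 + 0.0806/12)^252 ≈ 5.4029279012; balance ≈ 81,638.2406.
Account B growth factor: e^(0.1168·21) = e^2.4528 ≈ 11.6208395588; balance ≈ 175,590.8857.
Account B is larger by 93,952.6451.

Account B, by €93,952.65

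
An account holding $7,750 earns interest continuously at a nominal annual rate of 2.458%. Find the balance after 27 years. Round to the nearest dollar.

$15,050

A = P·e^(rt) = 7,750·e^(0.02458·27) = 7,750·e^0.66366.
e^0.66366 ≈ 1.941886649, so A ≈ 15,049.6215.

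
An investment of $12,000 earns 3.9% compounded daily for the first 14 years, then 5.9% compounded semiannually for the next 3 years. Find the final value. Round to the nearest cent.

$24,663.32

After 14 years at 3.9%: 12,000 × 1.7262835007 ≈ 20,715.4020.
Then 3 years at 5.9%: 20,715.4020 × 1.1905786922 ≈ 24,663.3162.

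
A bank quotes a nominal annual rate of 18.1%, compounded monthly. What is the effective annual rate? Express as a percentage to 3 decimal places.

19.680%

EAR = (1 + 18.1%/12)^12 − 1 = (1 + 0.0150833)^12 − 1.
(1 + 0.0150833)^12 ≈ 1.196797, so EAR ≈ 19.67967%.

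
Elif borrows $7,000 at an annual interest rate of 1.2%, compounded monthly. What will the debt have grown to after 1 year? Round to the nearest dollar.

Periodic rate = 1.2%/12 = 0.001; periods = 12·1 = 12.
A = 7,000·(1 + 0.001)^12 ≈ 7,000·1.01206622 ≈ 7,084.4635.

$7,084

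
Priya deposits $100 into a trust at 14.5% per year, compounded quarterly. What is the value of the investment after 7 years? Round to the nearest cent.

Periodic rate = 14.5%/4 = 0.03625; periods = 4·7 = 28.
A = 100·(1 + 0.03625)^28 ≈ 100·2.71023669 ≈ 271.0237.

$271.02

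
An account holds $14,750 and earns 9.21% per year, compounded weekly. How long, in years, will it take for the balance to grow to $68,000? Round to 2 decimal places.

16.61 years

We need (1 + 0.00177115)^(52t) = 4.6102, so 52t = ln 4.6102 / ln 1.001771 ≈ 863.6278.
t ≈ 863.6278/52 = 16.6082 years.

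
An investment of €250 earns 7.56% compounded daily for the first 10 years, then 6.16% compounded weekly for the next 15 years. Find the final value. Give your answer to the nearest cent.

€1,340.55

After 10 years at 7.56%: 250 × 2.129573486 ≈ 532.3934.
Then 15 years at 6.16%: 532.3934 × 2.517970298 ≈ 1,340.5507.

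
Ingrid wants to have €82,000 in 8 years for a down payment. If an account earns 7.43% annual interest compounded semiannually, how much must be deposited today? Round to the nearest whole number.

€45,746

Growth factor = (1 + 0.03715)^16 ≈ 1.7925246927.
P = 82,000/1.7925246927 ≈ 45,745.5344.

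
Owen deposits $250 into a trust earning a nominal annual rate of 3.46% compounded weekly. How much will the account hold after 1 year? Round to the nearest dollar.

$259

Periodic rate = 3.46%/52 = 0.000665385; periods = 52·1 = 52.
A = 250·(1 + 0.0346/52)^52 ≈ 250·1.03519363 ≈ 258.7984.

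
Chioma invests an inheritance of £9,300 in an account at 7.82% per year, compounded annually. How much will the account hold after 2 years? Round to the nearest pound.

£10,811

Annual rate = 7.82% = 0.0782; years = 2.
A = 9,300·(1 + 0.0782)^2 ≈ 9,300·1.16251524 ≈ 10,811.3917.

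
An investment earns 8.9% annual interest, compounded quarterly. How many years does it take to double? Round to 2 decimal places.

(1 + 0.02225)^(4t) = 2.
4t = ln 2 / ln(1 + 0.02225) ≈ 0.69315/0.0220061 ≈ 31.4980.
t ≈ 7.8745.

7.87 years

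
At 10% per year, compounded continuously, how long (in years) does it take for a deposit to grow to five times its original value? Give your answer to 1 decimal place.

16.1 years

e^(0.1t) = 5, so 0.1t = ln 5 ≈ 1.6094.
t ≈ 1.6094/0.1 ≈ 16.0944.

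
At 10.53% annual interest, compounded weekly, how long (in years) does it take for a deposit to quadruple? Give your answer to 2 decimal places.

13.18 years

(1 + 0.002025)^(52t) = 4.
52t = ln 4 / ln(1 + 0.002025) ≈ 1.3863/0.00202295 ≈ 685.2827.
t ≈ 13.1785.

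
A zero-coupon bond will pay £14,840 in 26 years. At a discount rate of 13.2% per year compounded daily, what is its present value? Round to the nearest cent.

Periodic rate = 13.2%/365 = 0.000361644; 9490 periods.
P = 14,840/(1 + 0.132/365)^9490 ≈ 14,840/30.919268597 ≈ 479.9596.

£479.96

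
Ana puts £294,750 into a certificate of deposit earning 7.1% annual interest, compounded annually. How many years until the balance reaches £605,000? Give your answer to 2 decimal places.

10.48 years

We need (1 + 0.071)^t = 2.0526, so t = ln 2.0526 / ln 1.071 ≈ 10.4836.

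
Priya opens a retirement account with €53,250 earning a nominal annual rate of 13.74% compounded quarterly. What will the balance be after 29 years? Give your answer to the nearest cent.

€2,677,637.56

Periodic rate = 13.74%/4 = 0.03435; periods = 4·29 = 116.
A = 53,250·(1 + 0.03435)^116 ≈ 53,250·50.28427341247 ≈ 2,677,637.5592.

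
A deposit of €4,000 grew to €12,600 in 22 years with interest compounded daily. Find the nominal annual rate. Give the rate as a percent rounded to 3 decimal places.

5.216%

The 8030-period growth factor is 12,600/4,000 = 3.15.
r/365 = 3.15^(1/8030) − 1 ≈ 0.0001429, so r ≈ 365·0.0001429 = 5.21584%.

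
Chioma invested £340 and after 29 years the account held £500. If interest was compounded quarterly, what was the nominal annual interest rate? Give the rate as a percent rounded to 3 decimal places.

(1 + r/4)^116 = 500/340 = 1.47059.
1 + r/4 = 1.47059^(1/116) ≈ 1.00333, so r/4 ≈ 0.00333021.
r ≈ 4·0.00333021 = 1.33208%.

1.332%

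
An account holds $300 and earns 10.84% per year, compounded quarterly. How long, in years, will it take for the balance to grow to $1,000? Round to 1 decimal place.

11.3 years

We need (1 + 0.0271)^(4t) = 3.3333, so 4t = ln 3.3333 / ln 1.0271 ≈ 45.0263.
t ≈ 45.0263/4 = 11.2566 years.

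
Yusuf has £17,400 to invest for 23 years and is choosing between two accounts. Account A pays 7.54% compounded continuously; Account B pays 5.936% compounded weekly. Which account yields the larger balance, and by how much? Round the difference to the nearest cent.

Account A, by £30,460.85

Account A growth factor: e^(0.0754·23) = e^1.7342 ≈ 5.6643944751; balance ≈ 98,560.4639.
Account B growth factor: (1 + 0.05936/52)^1196 ≈ 3.9137708958; balance ≈ 68,099.6136.
Account A is larger by 30,460.8503.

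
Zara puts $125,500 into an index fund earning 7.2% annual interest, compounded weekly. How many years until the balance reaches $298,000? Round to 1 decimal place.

12.0 years

We need (1 + 0.00138462)^(52t) = 2.3745, so 52t = ln 2.3745 / ln 1.001385 ≈ 625.0012.
t ≈ 625.0012/52 = 12.0193 years.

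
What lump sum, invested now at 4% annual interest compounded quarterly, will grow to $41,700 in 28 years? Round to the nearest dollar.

Growth factor = (1 + 0.01)^112 ≈ 3.0478519248.
P = 41,700/3.0478519248 ≈ 13,681.7670.

$13,682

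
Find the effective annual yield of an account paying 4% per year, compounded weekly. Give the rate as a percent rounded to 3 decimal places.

EAR = (1 + 4%/52)^52 − 1 = (1 + 0.000769231)^52 − 1.
(1 + 0.000769231)^52 ≈ 1.040795, so EAR ≈ 4.07948%.

4.079%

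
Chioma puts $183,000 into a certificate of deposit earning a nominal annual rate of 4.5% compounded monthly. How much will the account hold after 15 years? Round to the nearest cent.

$358,964.57

Periodic rate = 4.5%/12 = 0.00375; periods = 12·15 = 180.
A = 183,000·(1 + 0.00375)^180 ≈ 183,000·1.96155500814 ≈ 358,964.5665.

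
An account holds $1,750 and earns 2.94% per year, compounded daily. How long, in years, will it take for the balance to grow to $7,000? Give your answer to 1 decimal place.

(1 + 0.0000805479)^(365t) = 7,000/1,750 = 4.
365t·ln(1 + 0.0000805479) = ln(4); 365t = 1.3863/8.05447e-05 ≈ 17211.4905.
t ≈ 47.1548 years.

47.2 years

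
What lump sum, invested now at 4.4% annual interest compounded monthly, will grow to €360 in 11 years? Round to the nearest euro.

Growth factor = (1 + 0.044/12)^132 ≈ 1.62111605.
P = 360/1.62111605 ≈ 222.0692.

€222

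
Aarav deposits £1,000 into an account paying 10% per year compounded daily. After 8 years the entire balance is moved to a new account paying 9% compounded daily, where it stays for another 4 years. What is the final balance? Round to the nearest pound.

£3,189

After 8 years at 10%: 1,000 × 2.225297091 ≈ 2,225.2971.
Then 4 years at 9%: 2,225.2971 × 1.43326581 ≈ 3,189.4422.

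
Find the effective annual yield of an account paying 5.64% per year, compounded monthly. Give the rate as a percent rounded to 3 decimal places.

EAR = (1 + 5.64%/12)^12 − 1 = (1 + 0.0047)^12 − 1.
(1 + 0.0047)^12 ≈ 1.057881, so EAR ≈ 5.78810%.

5.788%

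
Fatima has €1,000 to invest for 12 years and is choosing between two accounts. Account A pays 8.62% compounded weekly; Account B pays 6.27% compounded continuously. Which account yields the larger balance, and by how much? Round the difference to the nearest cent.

Account A growth factor: (1 + 0.0862/52)^624 ≈ 2.811009265; balance ≈ 2,811.0093.
Account B growth factor: e^(0.0627·12) = e^0.7524 ≈ 2.122086918; balance ≈ 2,122.0869.
Account A is larger by 688.9223.

Account A, by €688.92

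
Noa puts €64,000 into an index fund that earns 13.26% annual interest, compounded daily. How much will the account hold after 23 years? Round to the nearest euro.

Growth factor = (1 + 0.1326/365)^8395 ≈ 21.09943276115.
A ≈ 64,000 × 21.09943276115 ≈ 1,350,363.6967.

€1,350,364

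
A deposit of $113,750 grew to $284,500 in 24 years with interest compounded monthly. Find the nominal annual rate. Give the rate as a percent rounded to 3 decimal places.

3.826%

(1 + r/12)^288 = 284,500/113,750 = 2.5011.
1 + r/12 = 2.5011^(1/288) ≈ 1.003188, so r/12 ≈ 0.00318816.
r ≈ 12·0.00318816 = 3.82579%.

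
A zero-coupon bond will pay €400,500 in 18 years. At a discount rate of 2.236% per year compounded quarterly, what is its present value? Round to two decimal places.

Growth factor = (1 + 0.00559)^72 ≈ 1.49385382887.
P = 400,500/1.49385382887 ≈ 268,098.5196.

€268,098.52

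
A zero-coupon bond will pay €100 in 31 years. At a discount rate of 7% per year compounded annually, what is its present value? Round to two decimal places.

Annual rate = 7% = 0.07; 31 periods.
P = 100/(1 + 0.07)^31 ≈ 100/8.1451129 ≈ 12.2773.

€12.28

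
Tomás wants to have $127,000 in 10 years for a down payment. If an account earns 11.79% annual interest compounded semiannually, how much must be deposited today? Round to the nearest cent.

Growth factor = (1 + 0.05895)^20 ≈ 3.14419225664.
P = 127,000/3.14419225664 ≈ 40,391.9321.

$40,391.93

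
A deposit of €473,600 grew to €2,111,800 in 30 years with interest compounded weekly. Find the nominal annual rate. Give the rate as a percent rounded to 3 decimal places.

4.985%

(1 + r/52)^1560 = 2,111,800/473,600 = 4.45904.
1 + r/52 = 4.45904^(1/1560) ≈ 1.000959, so r/52 ≈ 0.00095875.
r ≈ 52·0.00095875 = 4.98550%.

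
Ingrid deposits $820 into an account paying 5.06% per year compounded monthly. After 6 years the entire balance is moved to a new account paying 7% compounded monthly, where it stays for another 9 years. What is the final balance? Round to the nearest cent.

$2,080.65

After 6 years at 5.06%: 820 × 1.353862616 ≈ 1,110.1673.
Then 9 years at 7%: 1,110.1673 × 1.874176972 ≈ 2,080.6501.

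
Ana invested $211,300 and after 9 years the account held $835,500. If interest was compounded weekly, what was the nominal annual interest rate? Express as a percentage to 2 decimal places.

15.30%

(1 + r/52)^468 = 835,500/211,300 = 3.95409.
1 + r/52 = 3.95409^(1/468) ≈ 1.002942, so r/52 ≈ 0.00294182.
r ≈ 52·0.00294182 = 15.29747%.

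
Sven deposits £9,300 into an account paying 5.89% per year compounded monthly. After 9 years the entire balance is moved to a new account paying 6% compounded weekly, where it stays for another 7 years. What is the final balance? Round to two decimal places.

Phase 1: 9,300·(1 + 0.0589/12)^108 ≈ 15,781.1736.
Phase 2: 15,781.1736·(1 + 0.06/52)^364 ≈ 24,012.5249.

£24,012.52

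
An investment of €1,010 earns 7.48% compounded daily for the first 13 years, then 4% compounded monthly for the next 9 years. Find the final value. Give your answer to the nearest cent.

Phase 1: 1,010·(1 + 0.0748/365)^4745 ≈ 2,670.4599.
Phase 2: 2,670.4599·(1 + 0.04/12)^108 ≈ 3,825.3579.

€3,825.36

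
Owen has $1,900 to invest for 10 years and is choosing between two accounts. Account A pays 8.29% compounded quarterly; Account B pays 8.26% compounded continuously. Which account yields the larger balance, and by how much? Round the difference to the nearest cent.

A: (1 + 0.020725)^40 ≈ 2.271695264, so 1,900 × 2.271695264 ≈ 4,316.2210.
B: e^(0.0826·10) = e^0.826 ≈ 2.284163787, so 1,900 × 2.284163787 ≈ 4,339.9112.
Difference ≈ 23.6902 in favor of B.

Account B, by $23.69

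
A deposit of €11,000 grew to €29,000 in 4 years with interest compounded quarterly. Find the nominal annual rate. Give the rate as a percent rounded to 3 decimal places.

(1 + r/4)^16 = 29,000/11,000 = 2.63636.
1 + r/4 = 2.63636^(1/16) ≈ 1.062461, so r/4 ≈ 0.0624606.
r ≈ 4·0.0624606 = 24.98424%.

24.984%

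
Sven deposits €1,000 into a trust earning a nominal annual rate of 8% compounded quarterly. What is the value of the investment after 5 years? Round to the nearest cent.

Periodic rate = 8%/4 = 0.02; periods = 4·5 = 20.
A = 1,000·(1 + 0.02)^20 ≈ 1,000·1.485947396 ≈ 1,485.9474.

€1,485.95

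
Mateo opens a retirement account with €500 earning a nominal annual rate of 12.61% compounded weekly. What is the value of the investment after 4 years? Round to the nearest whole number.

€827

Periodic rate = 12.61%/52 = 0.002425; periods = 52·4 = 208.
A = 500·(1 + 0.002425)^208 ≈ 500·1.65498079 ≈ 827.4904.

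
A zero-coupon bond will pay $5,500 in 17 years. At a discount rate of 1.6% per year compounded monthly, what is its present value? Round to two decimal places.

Periodic rate = 1.6%/12 = 0.00133333; 204 periods.
P = 5,500/(1 + 0.016/12)^204 ≈ 5,500/1.312349218 ≈ 4,190.9577.

$4,190.96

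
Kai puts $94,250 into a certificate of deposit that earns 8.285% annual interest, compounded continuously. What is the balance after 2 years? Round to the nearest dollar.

$111,236

A = P·e^(rt) = 94,250·e^(0.08285·2) = 94,250·e^0.1657.
e^0.1657 ≈ 1.18021898291, so A ≈ 111,235.6391.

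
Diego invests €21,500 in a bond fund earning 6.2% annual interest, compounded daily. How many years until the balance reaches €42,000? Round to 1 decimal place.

(1 + 0.000169863)^(365t) = 42,000/21,500 = 1.9535.
365t·ln(1 + 0.000169863) = ln(1.9535); 365t = 0.66962/0.000169849 ≈ 3942.4330.
t ≈ 10.8012 years.

10.8 years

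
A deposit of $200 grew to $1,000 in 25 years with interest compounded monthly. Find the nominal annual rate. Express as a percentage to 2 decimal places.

6.46%

(1 + r/12)^300 = 1,000/200 = 5.
1 + r/12 = 5^(1/300) ≈ 1.005379, so r/12 ≈ 0.00537921.
r ≈ 12·0.00537921 = 6.45505%.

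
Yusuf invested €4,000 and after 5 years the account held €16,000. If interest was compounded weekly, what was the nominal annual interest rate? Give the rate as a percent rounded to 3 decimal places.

The 260-period growth factor is 16,000/4,000 = 4.
r/52 = 4^(1/260) − 1 ≈ 0.00534614, so r ≈ 52·0.00534614 = 27.79993%.

27.800%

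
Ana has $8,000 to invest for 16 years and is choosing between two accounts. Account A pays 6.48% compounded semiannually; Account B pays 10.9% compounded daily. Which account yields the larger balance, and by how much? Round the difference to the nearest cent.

Account A growth factor: (1 + 0.0324)^32 ≈ 2.7741878664; balance ≈ 22,193.5029.
Account B growth factor: (1 + 0.109/365)^5840 ≈ 5.7186893605; balance ≈ 45,749.5149.
Account B is larger by 23,556.0120.

Account B, by $23,556.01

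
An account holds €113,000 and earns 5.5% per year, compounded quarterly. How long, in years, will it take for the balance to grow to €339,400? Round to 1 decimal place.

20.1 years

(1 + 0.01375)^(4t) = 339,400/113,000 = 3.0035.
4t·ln(1 + 0.01375) = ln(3.0035); 4t = 1.0998/0.0136563 ≈ 80.5335.
t ≈ 20.1334 years.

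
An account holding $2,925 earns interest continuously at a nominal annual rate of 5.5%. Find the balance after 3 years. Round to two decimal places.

A = P·e^(rt) = 2,925·e^(0.055·3) = 2,925·e^0.165.
e^0.165 ≈ 1.179393119, so A ≈ 3,449.7249.

$3,449.72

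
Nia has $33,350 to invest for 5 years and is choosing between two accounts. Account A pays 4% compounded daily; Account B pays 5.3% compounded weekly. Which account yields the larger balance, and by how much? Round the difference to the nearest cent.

A: (1 + 0.04/365)^1825 ≈ 1.221389374, so 33,350 × 1.221389374 ≈ 40,733.3356.
B: (1 + 0.053/52)^260 ≈ 1.3032550813, so 33,350 × 1.3032550813 ≈ 43,463.5570.
Difference ≈ 2,730.2213 in favor of B.

Account B, by $2,730.22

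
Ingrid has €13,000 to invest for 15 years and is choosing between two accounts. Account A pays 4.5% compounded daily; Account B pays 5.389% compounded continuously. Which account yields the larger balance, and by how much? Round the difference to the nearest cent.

A: (1 + 0.045/365)^5475 ≈ 1.9639512618, so 13,000 × 1.9639512618 ≈ 25,531.3664.
B: e^(0.05389·15) = e^0.80835 ≈ 2.2442019968, so 13,000 × 2.2442019968 ≈ 29,174.6260.
Difference ≈ 3,643.2596 in favor of B.

Account B, by €3,643.26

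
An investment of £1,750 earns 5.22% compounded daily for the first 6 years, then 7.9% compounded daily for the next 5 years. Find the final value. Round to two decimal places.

£3,552.85

Phase 1: 1,750·(1 + 0.0522/365)^2190 ≈ 2,393.5878.
Phase 2: 2,393.5878·(1 + 0.079/365)^1825 ≈ 3,552.8520.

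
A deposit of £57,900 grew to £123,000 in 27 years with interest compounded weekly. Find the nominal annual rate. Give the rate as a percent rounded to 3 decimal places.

2.791%

The 1404-period growth factor is 123,000/57,900 = 2.12435.
r/52 = 2.12435^(1/1404) − 1 ≈ 0.000536801, so r ≈ 52·0.000536801 = 2.79137%.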